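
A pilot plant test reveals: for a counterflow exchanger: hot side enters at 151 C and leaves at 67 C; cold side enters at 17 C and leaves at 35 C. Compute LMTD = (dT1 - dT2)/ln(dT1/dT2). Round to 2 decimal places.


dT1 = Th_in - Tc_out = 151 - 35 = 116
dT2 = Th_out - Tc_in = 67 - 17 = 50
LMTD = (dT1 - dT2) / ln(dT1/dT2)
LMTD = (116 - 50) / ln(116/50)
LMTD = 78.43 K


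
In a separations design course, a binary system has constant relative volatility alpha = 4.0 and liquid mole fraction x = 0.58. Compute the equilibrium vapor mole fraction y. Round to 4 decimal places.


y = alpha*x / (1 + (alpha-1)*x)
y = 4.0*0.58 / (1 + (4.0-1)*0.58)
y = 2.32 / (1 + 1.74)
y = 2.32 / 2.74
y = 0.8467


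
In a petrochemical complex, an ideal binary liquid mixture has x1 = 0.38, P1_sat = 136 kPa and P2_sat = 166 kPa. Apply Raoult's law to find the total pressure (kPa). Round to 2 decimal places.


P = x1*P1_sat + x2*P2_sat
x2 = 1 - x1 = 1 - 0.38 = 0.62
P = 0.38*136 + 0.62*166
P = 51.68 + 102.92
P = 154.60 kPa


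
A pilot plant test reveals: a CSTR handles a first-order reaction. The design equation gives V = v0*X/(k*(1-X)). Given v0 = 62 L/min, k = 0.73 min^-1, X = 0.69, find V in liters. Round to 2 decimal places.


V = v0 * X / (k * (1 - X))
V = 62 * 0.69 / (0.73 * (1 - 0.69))
V = 42.78 / (0.73 * 0.31)
V = 42.78 / 0.2263
V = 189.04 L


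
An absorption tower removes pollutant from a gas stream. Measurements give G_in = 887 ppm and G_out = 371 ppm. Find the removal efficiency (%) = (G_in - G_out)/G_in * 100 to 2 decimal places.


Efficiency = (G_in - G_out) / G_in * 100%
Efficiency = (887 - 371) / 887 * 100
Efficiency = 516 / 887 * 100
Efficiency = 58.17%


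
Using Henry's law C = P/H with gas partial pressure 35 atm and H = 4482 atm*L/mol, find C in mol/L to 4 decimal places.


C = P / H
C = 35 / 4482
C = 0.0078 mol/L


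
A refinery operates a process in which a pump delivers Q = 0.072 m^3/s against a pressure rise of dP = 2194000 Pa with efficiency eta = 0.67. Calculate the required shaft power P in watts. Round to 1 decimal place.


P = Q * dP / eta
P = 0.072 * 2194000 / 0.67
P = 157968.0 / 0.67
P = 235773.1 W


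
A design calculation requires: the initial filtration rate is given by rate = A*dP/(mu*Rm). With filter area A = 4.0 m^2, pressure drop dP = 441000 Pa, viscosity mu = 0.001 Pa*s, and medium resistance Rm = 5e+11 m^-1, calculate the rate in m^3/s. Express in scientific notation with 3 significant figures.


rate = A * dP / (mu * Rm)
rate = 4.0 * 441000 / (0.001 * 5e+11)
rate = 1764000.0 / 5.000e+08
rate = 3.53e-03 m^3/s


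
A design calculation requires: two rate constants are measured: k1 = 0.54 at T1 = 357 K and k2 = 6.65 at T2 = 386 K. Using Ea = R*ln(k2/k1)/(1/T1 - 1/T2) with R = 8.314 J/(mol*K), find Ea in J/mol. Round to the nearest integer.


Ea = R * ln(k2/k1) / (1/T1 - 1/T2)
ln(k2/k1) = ln(6.65/0.54) = 2.510803
1/T1 - 1/T2 = 1/357 - 1/386 = 0.000210446873
Ea = 8.314 * 2.510803 / 0.000210446873
Ea = 99193 J/mol


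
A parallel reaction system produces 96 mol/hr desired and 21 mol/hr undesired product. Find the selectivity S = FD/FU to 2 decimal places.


S = desired product rate / undesired product rate
S = 96 / 21
S = 4.57


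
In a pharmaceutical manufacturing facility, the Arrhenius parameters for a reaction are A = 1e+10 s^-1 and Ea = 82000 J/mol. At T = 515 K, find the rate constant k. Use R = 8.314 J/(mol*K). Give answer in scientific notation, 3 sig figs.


k = A * exp(-Ea/(R*T))
k = 1e+10 * exp(-82000 / (8.314 * 515))
k = 1e+10 * exp(-19.151227)
k = 4.82e+01


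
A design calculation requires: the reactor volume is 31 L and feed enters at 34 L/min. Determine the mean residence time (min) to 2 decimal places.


tau = V / v0
tau = 31 / 34
tau = 0.91 min


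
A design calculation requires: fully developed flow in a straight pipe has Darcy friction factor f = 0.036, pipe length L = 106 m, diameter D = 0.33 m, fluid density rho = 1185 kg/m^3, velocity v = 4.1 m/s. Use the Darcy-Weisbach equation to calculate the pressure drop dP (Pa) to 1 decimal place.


dP = f * (L/D) * (rho*v^2/2)
dP = 0.036 * (106/0.33) * (1185*4.1^2/2)
L/D = 321.21212121
rho*v^2/2 = 1185*16.81/2 = 9959.925
dP = 0.036 * 321.21212121 * 9959.925
dP = 115173.0 Pa


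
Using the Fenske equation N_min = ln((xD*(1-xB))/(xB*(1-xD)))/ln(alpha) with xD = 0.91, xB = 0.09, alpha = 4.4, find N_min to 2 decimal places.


N_min = ln((xD*(1-xB))/(xB*(1-xD))) / ln(alpha)
Numerator inside ln: 0.8281 / 0.0081 = 102.234568
ln(102.234568) = 4.62727
ln(alpha) = ln(4.4) = 1.481605
N_min = 4.62727 / 1.481605 = 3.12


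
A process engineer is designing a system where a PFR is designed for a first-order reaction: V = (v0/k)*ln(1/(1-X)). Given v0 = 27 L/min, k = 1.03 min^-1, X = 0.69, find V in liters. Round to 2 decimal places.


V = (v0/k) * ln(1/(1-X))
V = (27/1.03) * ln(1/(1-0.69))
V = 26.213592 * ln(3.225806)
V = 26.213592 * 1.171183
V = 30.70 L


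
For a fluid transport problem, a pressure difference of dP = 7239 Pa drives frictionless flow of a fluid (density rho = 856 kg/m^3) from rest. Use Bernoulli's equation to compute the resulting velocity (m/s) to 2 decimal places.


v = sqrt(2*dP/rho)
v = sqrt(2*7239/856)
v = sqrt(16.913551)
v = 4.11 m/s


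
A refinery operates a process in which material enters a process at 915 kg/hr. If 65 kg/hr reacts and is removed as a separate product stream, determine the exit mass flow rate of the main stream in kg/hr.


Steady-state mass balance on the main outlet: F_out = F_in - F_removed
F_out = 915 - 65
F_out = 850 kg/hr


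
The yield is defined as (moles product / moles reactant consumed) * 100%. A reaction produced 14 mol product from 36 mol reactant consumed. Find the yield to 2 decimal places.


Yield = (moles product / moles consumed) * 100%
Yield = (14 / 36) * 100
Yield = 0.3889 * 100
Yield = 38.89%


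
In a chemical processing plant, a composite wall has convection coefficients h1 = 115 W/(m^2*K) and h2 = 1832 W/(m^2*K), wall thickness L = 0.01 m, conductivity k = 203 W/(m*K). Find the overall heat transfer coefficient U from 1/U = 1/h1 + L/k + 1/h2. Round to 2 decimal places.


1/U = 1/h1 + L/k + 1/h2
1/U = 1/115 + 0.01/203 + 1/1832
1/U = 0.0086956522 + 4.92611e-05 + 0.0005458515
1/U = 0.0092907648
U = 107.63 W/(m^2*K)


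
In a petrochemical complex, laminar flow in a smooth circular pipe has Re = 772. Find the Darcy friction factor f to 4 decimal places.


f = 64 / Re
f = 64 / 772
f = 0.0829


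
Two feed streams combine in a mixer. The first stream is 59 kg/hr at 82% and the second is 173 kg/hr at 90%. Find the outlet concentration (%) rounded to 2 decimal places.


Mass balance on solute: F1*x1 + F2*x2 = F3*x3
F3 = F1 + F2 = 59 + 173 = 232 kg/hr
x3 = (F1*x1 + F2*x2)/F3
x3 = (59*0.82 + 173*0.9) / 232
x3 = 87.97%


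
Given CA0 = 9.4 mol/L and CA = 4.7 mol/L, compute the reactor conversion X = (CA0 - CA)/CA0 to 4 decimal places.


X = (CA0 - CA) / CA0
X = (9.4 - 4.7) / 9.4
X = 4.7 / 9.4
X = 0.5000


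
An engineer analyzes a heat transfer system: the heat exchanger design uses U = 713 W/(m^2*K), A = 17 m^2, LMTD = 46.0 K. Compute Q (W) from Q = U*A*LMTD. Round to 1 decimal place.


Q = U * A * LMTD
Q = 713 * 17 * 46.0
Q = 557566.0 W


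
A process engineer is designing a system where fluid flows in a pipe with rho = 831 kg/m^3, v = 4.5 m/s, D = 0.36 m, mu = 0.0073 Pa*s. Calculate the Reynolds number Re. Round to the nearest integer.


Re = rho * v * D / mu
Re = 831 * 4.5 * 0.36 / 0.0073
Re = 1346.22 / 0.0073
Re = 184414


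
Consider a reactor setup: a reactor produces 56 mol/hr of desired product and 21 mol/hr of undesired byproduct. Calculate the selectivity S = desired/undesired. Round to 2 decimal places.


S = desired product rate / undesired product rate
S = 56 / 21
S = 2.67


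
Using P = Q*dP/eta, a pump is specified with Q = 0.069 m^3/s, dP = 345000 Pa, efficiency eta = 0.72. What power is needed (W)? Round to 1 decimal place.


P = Q * dP / eta
P = 0.069 * 345000 / 0.72
P = 23805.0 / 0.72
P = 33062.5 W


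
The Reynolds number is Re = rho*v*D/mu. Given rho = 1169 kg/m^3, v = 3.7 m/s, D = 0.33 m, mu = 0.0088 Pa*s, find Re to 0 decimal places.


Re = rho * v * D / mu
Re = 1169 * 3.7 * 0.33 / 0.0088
Re = 1427.349 / 0.0088
Re = 162199


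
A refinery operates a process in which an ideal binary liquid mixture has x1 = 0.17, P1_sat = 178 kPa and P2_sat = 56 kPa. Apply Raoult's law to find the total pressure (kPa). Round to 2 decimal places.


P = x1*P1_sat + x2*P2_sat
x2 = 1 - x1 = 1 - 0.17 = 0.83
P = 0.17*178 + 0.83*56
P = 30.26 + 46.48
P = 76.74 kPa


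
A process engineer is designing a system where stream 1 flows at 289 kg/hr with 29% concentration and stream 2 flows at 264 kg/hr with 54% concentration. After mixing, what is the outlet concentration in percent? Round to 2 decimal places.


Mass balance on solute: F1*x1 + F2*x2 = F3*x3
F3 = F1 + F2 = 289 + 264 = 553 kg/hr
x3 = (F1*x1 + F2*x2)/F3
x3 = (289*0.29 + 264*0.54) / 553
x3 = 40.93%


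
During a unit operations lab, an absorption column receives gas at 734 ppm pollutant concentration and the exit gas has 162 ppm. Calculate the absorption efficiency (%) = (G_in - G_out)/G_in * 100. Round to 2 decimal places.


Efficiency = (G_in - G_out) / G_in * 100%
Efficiency = (734 - 162) / 734 * 100
Efficiency = 572 / 734 * 100
Efficiency = 77.93%


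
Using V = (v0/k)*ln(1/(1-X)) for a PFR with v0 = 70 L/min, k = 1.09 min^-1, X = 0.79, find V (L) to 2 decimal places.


V = (v0/k) * ln(1/(1-X))
V = (70/1.09) * ln(1/(1-0.79))
V = 64.220183 * ln(4.761905)
V = 64.220183 * 1.560648
V = 100.23 L


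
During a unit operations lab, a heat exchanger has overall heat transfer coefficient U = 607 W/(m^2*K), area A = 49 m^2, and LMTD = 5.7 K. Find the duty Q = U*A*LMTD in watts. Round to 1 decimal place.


Q = U * A * LMTD
Q = 607 * 49 * 5.7
Q = 169535.1 W


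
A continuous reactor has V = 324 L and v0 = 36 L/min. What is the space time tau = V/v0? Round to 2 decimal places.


tau = V / v0
tau = 324 / 36
tau = 9.00 min


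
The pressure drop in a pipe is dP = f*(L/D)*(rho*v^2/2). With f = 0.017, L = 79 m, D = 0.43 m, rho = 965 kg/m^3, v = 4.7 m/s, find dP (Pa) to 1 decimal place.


dP = f * (L/D) * (rho*v^2/2)
dP = 0.017 * (79/0.43) * (965*4.7^2/2)
L/D = 183.72093023
rho*v^2/2 = 965*22.09/2 = 10658.425
dP = 0.017 * 183.72093023 * 10658.425
dP = 33289.0 Pa


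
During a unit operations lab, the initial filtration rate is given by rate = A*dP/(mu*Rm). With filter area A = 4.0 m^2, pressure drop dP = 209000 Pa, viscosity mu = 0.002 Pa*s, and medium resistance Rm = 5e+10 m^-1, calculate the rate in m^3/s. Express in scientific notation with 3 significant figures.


rate = A * dP / (mu * Rm)
rate = 4.0 * 209000 / (0.002 * 5e+10)
rate = 836000.0 / 1.000e+08
rate = 8.36e-03 m^3/s


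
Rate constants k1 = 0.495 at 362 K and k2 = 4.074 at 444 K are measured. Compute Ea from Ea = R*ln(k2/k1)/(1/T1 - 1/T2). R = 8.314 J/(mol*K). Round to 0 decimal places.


Ea = R * ln(k2/k1) / (1/T1 - 1/T2)
ln(k2/k1) = ln(4.074/0.495) = 2.1078228
1/T1 - 1/T2 = 1/362 - 1/444 = 0.000510178687
Ea = 8.314 * 2.1078228 / 0.000510178687
Ea = 34350 J/mol


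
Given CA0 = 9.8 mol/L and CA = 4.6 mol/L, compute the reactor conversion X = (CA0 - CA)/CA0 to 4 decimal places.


X = (CA0 - CA) / CA0
X = (9.8 - 4.6) / 9.8
X = 5.2 / 9.8
X = 0.5306


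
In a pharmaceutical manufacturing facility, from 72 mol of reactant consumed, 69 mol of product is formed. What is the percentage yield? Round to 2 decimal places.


Yield = (moles product / moles consumed) * 100%
Yield = (69 / 72) * 100
Yield = 0.9583 * 100
Yield = 95.83%


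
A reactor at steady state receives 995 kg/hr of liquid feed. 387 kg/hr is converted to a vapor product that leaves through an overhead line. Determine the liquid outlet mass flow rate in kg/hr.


Steady-state mass balance on the main outlet: F_out = F_in - F_removed
F_out = 995 - 387
F_out = 608 kg/hr


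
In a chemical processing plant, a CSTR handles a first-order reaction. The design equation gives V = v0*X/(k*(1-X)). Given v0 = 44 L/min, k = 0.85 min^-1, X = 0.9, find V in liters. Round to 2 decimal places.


V = v0 * X / (k * (1 - X))
V = 44 * 0.9 / (0.85 * (1 - 0.9))
V = 39.6 / (0.85 * 0.1)
V = 39.6 / 0.085
V = 465.88 L


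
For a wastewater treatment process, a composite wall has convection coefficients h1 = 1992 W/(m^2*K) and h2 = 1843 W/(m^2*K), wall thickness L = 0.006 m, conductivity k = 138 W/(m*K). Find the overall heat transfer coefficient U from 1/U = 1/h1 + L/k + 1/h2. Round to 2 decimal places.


1/U = 1/h1 + L/k + 1/h2
1/U = 1/1992 + 0.006/138 + 1/1843
1/U = 0.000502008 + 4.34783e-05 + 0.0005425936
1/U = 0.0010880799
U = 919.05 W/(m^2*K)


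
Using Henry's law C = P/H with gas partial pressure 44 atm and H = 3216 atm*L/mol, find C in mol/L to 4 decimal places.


C = P / H
C = 44 / 3216
C = 0.0137 mol/L


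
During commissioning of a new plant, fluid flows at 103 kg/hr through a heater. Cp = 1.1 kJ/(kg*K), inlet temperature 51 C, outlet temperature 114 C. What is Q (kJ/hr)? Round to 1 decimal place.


Q = m_dot * Cp * (T2 - T1)
Q = 103 * 1.1 * (114 - 51)
Q = 103 * 1.1 * 63
Q = 7137.9 kJ/hr


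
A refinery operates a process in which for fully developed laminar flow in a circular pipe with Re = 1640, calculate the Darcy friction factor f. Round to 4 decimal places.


f = 64 / Re
f = 64 / 1640
f = 0.0390


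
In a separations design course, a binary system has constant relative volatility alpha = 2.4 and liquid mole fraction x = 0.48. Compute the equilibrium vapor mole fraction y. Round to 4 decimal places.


y = alpha*x / (1 + (alpha-1)*x)
y = 2.4*0.48 / (1 + (2.4-1)*0.48)
y = 1.152 / (1 + 0.672)
y = 1.152 / 1.672
y = 0.6890


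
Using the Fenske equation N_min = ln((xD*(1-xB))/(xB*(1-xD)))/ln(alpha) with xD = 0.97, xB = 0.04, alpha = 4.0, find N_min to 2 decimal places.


N_min = ln((xD*(1-xB))/(xB*(1-xD))) / ln(alpha)
Numerator inside ln: 0.9312 / 0.0012 = 776.0
ln(776.0) = 6.654153
ln(alpha) = ln(4.0) = 1.386294
N_min = 6.654153 / 1.386294 = 4.80


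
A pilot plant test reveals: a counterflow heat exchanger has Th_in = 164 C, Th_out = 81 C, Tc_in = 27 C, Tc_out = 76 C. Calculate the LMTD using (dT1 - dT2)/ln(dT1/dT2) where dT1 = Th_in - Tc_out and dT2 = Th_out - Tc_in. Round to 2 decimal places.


dT1 = Th_in - Tc_out = 164 - 76 = 88
dT2 = Th_out - Tc_in = 81 - 27 = 54
LMTD = (dT1 - dT2) / ln(dT1/dT2)
LMTD = (88 - 54) / ln(88/54)
LMTD = 69.62 K


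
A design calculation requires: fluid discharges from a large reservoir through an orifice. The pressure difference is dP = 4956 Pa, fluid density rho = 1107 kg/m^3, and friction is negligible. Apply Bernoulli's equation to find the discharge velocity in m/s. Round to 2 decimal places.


v = sqrt(2*dP/rho)
v = sqrt(2*4956/1107)
v = sqrt(8.95393)
v = 2.99 m/s


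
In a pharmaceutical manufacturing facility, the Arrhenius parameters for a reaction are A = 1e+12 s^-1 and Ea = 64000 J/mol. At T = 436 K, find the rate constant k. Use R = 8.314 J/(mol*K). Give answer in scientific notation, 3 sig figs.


k = A * exp(-Ea/(R*T))
k = 1e+12 * exp(-64000 / (8.314 * 436))
k = 1e+12 * exp(-17.65564)
k = 2.15e+04


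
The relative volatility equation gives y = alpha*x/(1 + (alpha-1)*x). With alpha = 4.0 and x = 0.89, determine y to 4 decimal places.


y = alpha*x / (1 + (alpha-1)*x)
y = 4.0*0.89 / (1 + (4.0-1)*0.89)
y = 3.56 / (1 + 2.67)
y = 3.56 / 3.67
y = 0.9700


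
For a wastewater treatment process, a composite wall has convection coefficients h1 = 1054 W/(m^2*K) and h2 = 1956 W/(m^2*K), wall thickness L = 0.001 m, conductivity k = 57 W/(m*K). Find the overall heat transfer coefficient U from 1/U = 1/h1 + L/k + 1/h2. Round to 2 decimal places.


1/U = 1/h1 + L/k + 1/h2
1/U = 1/1054 + 0.001/57 + 1/1956
1/U = 0.0009487666 + 1.75439e-05 + 0.0005112474
1/U = 0.0014775579
U = 676.79 W/(m^2*K)


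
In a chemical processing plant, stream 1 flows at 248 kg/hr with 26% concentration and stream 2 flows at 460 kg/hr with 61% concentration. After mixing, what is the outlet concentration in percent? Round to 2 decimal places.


Mass balance on solute: F1*x1 + F2*x2 = F3*x3
F3 = F1 + F2 = 248 + 460 = 708 kg/hr
x3 = (F1*x1 + F2*x2)/F3
x3 = (248*0.26 + 460*0.61) / 708
x3 = 48.74%


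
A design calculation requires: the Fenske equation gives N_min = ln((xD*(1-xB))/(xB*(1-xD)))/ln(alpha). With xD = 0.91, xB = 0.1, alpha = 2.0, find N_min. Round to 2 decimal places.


N_min = ln((xD*(1-xB))/(xB*(1-xD))) / ln(alpha)
Numerator inside ln: 0.819 / 0.009 = 91.0
ln(91.0) = 4.51086
ln(alpha) = ln(2.0) = 0.693147
N_min = 4.51086 / 0.693147 = 6.51


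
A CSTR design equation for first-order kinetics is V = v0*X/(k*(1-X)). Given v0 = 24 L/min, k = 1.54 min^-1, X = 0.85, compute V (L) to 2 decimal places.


V = v0 * X / (k * (1 - X))
V = 24 * 0.85 / (1.54 * (1 - 0.85))
V = 20.4 / (1.54 * 0.15)
V = 20.4 / 0.231
V = 88.31 L


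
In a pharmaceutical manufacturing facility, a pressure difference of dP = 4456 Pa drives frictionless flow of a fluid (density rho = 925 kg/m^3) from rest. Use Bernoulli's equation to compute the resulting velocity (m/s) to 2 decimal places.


v = sqrt(2*dP/rho)
v = sqrt(2*4456/925)
v = sqrt(9.634595)
v = 3.10 m/s


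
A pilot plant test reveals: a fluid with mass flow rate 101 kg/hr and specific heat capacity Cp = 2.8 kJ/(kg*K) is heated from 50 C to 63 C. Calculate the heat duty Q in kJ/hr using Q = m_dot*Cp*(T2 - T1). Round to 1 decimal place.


Q = m_dot * Cp * (T2 - T1)
Q = 101 * 2.8 * (63 - 50)
Q = 101 * 2.8 * 13
Q = 3676.4 kJ/hr


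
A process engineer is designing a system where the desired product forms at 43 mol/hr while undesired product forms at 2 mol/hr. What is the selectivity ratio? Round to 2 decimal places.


S = desired product rate / undesired product rate
S = 43 / 2
S = 21.50


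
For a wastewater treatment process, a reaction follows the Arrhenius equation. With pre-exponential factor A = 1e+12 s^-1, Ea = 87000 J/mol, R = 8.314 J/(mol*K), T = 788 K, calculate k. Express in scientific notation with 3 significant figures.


k = A * exp(-Ea/(R*T))
k = 1e+12 * exp(-87000 / (8.314 * 788))
k = 1e+12 * exp(-13.279539)
k = 1.71e+06


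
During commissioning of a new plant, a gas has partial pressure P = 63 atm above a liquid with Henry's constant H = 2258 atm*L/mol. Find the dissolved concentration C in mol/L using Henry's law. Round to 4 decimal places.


C = P / H
C = 63 / 2258
C = 0.0279 mol/L


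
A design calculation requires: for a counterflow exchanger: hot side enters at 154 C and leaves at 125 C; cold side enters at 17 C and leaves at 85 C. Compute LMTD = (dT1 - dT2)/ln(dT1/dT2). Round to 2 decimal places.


dT1 = Th_in - Tc_out = 154 - 85 = 69
dT2 = Th_out - Tc_in = 125 - 17 = 108
LMTD = (dT1 - dT2) / ln(dT1/dT2)
LMTD = (69 - 108) / ln(69/108)
LMTD = 87.05 K


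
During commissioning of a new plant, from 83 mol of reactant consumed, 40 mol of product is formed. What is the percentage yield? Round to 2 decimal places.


Yield = (moles product / moles consumed) * 100%
Yield = (40 / 83) * 100
Yield = 0.4819 * 100
Yield = 48.19%


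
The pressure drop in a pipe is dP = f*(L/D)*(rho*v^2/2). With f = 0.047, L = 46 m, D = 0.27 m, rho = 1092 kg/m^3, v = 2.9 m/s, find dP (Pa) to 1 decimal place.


dP = f * (L/D) * (rho*v^2/2)
dP = 0.047 * (46/0.27) * (1092*2.9^2/2)
L/D = 170.37037037
rho*v^2/2 = 1092*8.41/2 = 4591.86
dP = 0.047 * 170.37037037 * 4591.86
dP = 36768.9 Pa


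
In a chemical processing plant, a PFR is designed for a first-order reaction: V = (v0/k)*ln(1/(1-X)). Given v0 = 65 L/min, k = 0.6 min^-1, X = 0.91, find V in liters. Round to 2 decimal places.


V = (v0/k) * ln(1/(1-X))
V = (65/0.6) * ln(1/(1-0.91))
V = 108.333333 * ln(11.111111)
V = 108.333333 * 2.407946
V = 260.86 L


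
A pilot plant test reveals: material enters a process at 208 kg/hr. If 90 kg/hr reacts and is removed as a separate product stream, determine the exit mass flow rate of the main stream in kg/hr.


Steady-state mass balance on the main outlet: F_out = F_in - F_removed
F_out = 208 - 90
F_out = 118 kg/hr


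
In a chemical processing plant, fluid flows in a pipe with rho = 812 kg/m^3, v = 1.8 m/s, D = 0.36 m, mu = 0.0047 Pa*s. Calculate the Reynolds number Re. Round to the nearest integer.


Re = rho * v * D / mu
Re = 812 * 1.8 * 0.36 / 0.0047
Re = 526.176 / 0.0047
Re = 111952


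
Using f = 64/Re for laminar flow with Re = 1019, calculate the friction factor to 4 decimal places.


f = 64 / Re
f = 64 / 1019
f = 0.0628


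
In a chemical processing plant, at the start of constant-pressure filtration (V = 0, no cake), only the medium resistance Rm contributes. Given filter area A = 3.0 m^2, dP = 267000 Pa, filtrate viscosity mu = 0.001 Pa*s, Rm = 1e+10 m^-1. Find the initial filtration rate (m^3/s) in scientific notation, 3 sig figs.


rate = A * dP / (mu * Rm)
rate = 3.0 * 267000 / (0.001 * 1e+10)
rate = 801000.0 / 1.000e+07
rate = 8.01e-02 m^3/s


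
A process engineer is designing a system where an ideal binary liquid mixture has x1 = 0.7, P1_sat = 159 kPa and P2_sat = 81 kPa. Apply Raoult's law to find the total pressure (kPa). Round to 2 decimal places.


P = x1*P1_sat + x2*P2_sat
x2 = 1 - x1 = 1 - 0.7 = 0.3
P = 0.7*159 + 0.3*81
P = 111.3 + 24.3
P = 135.60 kPa


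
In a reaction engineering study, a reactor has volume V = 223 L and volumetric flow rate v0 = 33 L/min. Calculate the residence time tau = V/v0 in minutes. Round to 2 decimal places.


tau = V / v0
tau = 223 / 33
tau = 6.76 min


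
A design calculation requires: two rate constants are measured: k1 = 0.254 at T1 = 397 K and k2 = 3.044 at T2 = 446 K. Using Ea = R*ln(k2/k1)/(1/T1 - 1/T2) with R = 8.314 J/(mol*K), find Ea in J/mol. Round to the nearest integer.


Ea = R * ln(k2/k1) / (1/T1 - 1/T2)
ln(k2/k1) = ln(3.044/0.254) = 2.4835935
1/T1 - 1/T2 = 1/397 - 1/446 = 0.000276739221
Ea = 8.314 * 2.4835935 / 0.000276739221
Ea = 74614 J/mol


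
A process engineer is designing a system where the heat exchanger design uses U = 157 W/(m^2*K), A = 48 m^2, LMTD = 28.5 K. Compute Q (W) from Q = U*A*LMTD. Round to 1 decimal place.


Q = U * A * LMTD
Q = 157 * 48 * 28.5
Q = 214776.0 W


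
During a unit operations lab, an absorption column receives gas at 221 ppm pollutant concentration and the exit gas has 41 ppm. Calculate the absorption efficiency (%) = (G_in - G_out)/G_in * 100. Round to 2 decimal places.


Efficiency = (G_in - G_out) / G_in * 100%
Efficiency = (221 - 41) / 221 * 100
Efficiency = 180 / 221 * 100
Efficiency = 81.45%


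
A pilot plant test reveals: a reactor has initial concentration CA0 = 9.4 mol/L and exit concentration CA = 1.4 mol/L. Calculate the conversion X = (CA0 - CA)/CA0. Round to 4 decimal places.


X = (CA0 - CA) / CA0
X = (9.4 - 1.4) / 9.4
X = 8.0 / 9.4
X = 0.8511


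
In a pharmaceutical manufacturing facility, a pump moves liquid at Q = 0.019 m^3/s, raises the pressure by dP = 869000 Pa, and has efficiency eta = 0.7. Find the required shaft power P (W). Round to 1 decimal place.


P = Q * dP / eta
P = 0.019 * 869000 / 0.7
P = 16511.0 / 0.7
P = 23587.1 W


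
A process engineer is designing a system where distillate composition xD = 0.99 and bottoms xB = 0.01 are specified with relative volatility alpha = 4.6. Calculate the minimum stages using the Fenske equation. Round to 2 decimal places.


N_min = ln((xD*(1-xB))/(xB*(1-xD))) / ln(alpha)
Numerator inside ln: 0.9801 / 0.0001 = 9801.0
ln(9801.0) = 9.19024
ln(alpha) = ln(4.6) = 1.526056
N_min = 9.19024 / 1.526056 = 6.02


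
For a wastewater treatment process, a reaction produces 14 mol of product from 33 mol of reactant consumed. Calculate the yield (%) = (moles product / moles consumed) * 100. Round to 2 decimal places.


Yield = (moles product / moles consumed) * 100%
Yield = (14 / 33) * 100
Yield = 0.4242 * 100
Yield = 42.42%


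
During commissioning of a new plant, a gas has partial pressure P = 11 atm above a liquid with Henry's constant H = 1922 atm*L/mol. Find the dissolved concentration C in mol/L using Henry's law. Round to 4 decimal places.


C = P / H
C = 11 / 1922
C = 0.0057 mol/L


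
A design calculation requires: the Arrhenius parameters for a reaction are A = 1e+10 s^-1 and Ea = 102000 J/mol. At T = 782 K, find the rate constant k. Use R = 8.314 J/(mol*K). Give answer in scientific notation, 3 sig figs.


k = A * exp(-Ea/(R*T))
k = 1e+10 * exp(-102000 / (8.314 * 782))
k = 1e+10 * exp(-15.688571)
k = 1.54e+03


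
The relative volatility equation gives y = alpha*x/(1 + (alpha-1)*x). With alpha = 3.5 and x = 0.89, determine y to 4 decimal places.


y = alpha*x / (1 + (alpha-1)*x)
y = 3.5*0.89 / (1 + (3.5-1)*0.89)
y = 3.115 / (1 + 2.225)
y = 3.115 / 3.225
y = 0.9659


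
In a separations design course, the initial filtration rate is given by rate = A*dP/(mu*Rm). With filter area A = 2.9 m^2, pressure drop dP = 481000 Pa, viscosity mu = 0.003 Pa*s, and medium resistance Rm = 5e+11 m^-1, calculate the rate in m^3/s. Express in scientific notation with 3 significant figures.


rate = A * dP / (mu * Rm)
rate = 2.9 * 481000 / (0.003 * 5e+11)
rate = 1394900.0 / 1.500e+09
rate = 9.30e-04 m^3/s


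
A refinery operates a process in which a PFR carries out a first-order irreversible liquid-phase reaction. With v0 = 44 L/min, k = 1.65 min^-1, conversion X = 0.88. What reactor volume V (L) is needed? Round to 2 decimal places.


V = (v0/k) * ln(1/(1-X))
V = (44/1.65) * ln(1/(1-0.88))
V = 26.666667 * ln(8.333333)
V = 26.666667 * 2.120263
V = 56.54 L


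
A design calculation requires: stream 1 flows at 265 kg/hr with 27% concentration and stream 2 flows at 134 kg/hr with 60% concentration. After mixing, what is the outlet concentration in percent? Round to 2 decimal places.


Mass balance on solute: F1*x1 + F2*x2 = F3*x3
F3 = F1 + F2 = 265 + 134 = 399 kg/hr
x3 = (F1*x1 + F2*x2)/F3
x3 = (265*0.27 + 134*0.6) / 399
x3 = 38.08%


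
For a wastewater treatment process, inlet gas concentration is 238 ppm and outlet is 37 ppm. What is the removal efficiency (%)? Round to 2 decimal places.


Efficiency = (G_in - G_out) / G_in * 100%
Efficiency = (238 - 37) / 238 * 100
Efficiency = 201 / 238 * 100
Efficiency = 84.45%


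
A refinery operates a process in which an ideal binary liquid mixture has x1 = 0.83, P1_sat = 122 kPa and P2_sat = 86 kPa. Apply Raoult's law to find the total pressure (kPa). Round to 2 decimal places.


P = x1*P1_sat + x2*P2_sat
x2 = 1 - x1 = 1 - 0.83 = 0.17
P = 0.83*122 + 0.17*86
P = 101.26 + 14.62
P = 115.88 kPa


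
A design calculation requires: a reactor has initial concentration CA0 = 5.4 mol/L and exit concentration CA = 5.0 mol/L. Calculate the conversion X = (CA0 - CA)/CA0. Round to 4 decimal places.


X = (CA0 - CA) / CA0
X = (5.4 - 5.0) / 5.4
X = 0.4 / 5.4
X = 0.0741


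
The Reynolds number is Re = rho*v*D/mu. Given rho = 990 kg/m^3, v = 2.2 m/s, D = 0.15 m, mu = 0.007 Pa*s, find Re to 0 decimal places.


Re = rho * v * D / mu
Re = 990 * 2.2 * 0.15 / 0.007
Re = 326.7 / 0.007
Re = 46671


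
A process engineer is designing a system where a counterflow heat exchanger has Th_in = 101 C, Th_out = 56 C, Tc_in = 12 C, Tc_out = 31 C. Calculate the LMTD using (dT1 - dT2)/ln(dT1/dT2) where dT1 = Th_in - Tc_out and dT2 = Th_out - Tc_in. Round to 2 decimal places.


dT1 = Th_in - Tc_out = 101 - 31 = 70
dT2 = Th_out - Tc_in = 56 - 12 = 44
LMTD = (dT1 - dT2) / ln(dT1/dT2)
LMTD = (70 - 44) / ln(70/44)
LMTD = 56.00 K


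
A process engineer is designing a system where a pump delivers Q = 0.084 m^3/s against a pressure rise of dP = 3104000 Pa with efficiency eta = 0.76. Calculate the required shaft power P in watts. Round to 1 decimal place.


P = Q * dP / eta
P = 0.084 * 3104000 / 0.76
P = 260736.0 / 0.76
P = 343073.7 W


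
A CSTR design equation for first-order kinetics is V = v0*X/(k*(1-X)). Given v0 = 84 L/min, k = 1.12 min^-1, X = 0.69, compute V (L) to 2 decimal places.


V = v0 * X / (k * (1 - X))
V = 84 * 0.69 / (1.12 * (1 - 0.69))
V = 57.96 / (1.12 * 0.31)
V = 57.96 / 0.3472
V = 166.94 L


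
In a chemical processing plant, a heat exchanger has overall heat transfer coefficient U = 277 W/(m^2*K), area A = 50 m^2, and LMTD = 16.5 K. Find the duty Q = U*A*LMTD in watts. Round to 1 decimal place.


Q = U * A * LMTD
Q = 277 * 50 * 16.5
Q = 228525.0 W


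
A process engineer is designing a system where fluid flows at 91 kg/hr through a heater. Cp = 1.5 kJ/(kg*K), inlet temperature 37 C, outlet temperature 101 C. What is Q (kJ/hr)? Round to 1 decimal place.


Q = m_dot * Cp * (T2 - T1)
Q = 91 * 1.5 * (101 - 37)
Q = 91 * 1.5 * 64
Q = 8736.0 kJ/hr


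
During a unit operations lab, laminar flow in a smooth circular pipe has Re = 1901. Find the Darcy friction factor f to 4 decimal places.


f = 64 / Re
f = 64 / 1901
f = 0.0337


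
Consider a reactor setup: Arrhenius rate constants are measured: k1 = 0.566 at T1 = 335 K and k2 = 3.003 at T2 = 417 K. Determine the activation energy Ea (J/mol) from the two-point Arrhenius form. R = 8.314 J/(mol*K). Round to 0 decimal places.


Ea = R * ln(k2/k1) / (1/T1 - 1/T2)
ln(k2/k1) = ln(3.003/0.566) = 1.668773
1/T1 - 1/T2 = 1/335 - 1/417 = 0.000586993092
Ea = 8.314 * 1.668773 / 0.000586993092
Ea = 23636 J/mol


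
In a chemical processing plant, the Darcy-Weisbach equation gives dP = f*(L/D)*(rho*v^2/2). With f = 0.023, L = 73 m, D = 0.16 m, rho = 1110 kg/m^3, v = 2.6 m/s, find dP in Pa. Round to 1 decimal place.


dP = f * (L/D) * (rho*v^2/2)
dP = 0.023 * (73/0.16) * (1110*2.6^2/2)
L/D = 456.25
rho*v^2/2 = 1110*6.76/2 = 3751.8
dP = 0.023 * 456.25 * 3751.8
dP = 39370.5 Pa


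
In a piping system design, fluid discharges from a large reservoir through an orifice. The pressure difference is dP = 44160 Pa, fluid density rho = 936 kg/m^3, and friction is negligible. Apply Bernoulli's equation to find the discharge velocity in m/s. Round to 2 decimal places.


v = sqrt(2*dP/rho)
v = sqrt(2*44160/936)
v = sqrt(94.358974)
v = 9.71 m/s


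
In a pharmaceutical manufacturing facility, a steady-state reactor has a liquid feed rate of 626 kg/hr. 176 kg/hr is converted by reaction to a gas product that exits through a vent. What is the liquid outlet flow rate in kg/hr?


Steady-state mass balance on the main outlet: F_out = F_in - F_removed
F_out = 626 - 176
F_out = 450 kg/hr


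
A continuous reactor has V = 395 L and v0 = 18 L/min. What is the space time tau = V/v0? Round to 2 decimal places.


tau = V / v0
tau = 395 / 18
tau = 21.94 min


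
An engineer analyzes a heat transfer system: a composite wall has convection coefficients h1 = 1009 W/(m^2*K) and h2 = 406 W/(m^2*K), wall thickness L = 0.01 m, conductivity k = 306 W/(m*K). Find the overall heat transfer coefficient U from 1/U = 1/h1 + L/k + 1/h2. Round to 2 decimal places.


1/U = 1/h1 + L/k + 1/h2
1/U = 1/1009 + 0.01/306 + 1/406
1/U = 0.0009910803 + 3.26797e-05 + 0.0024630542
1/U = 0.0034868142
U = 286.79 W/(m^2*K)


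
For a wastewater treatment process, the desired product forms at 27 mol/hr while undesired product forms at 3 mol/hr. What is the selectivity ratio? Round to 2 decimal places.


S = desired product rate / undesired product rate
S = 27 / 3
S = 9.00


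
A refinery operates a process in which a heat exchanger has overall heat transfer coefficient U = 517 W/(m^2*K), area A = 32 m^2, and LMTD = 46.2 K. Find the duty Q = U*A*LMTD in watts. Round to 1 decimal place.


Q = U * A * LMTD
Q = 517 * 32 * 46.2
Q = 764332.8 W


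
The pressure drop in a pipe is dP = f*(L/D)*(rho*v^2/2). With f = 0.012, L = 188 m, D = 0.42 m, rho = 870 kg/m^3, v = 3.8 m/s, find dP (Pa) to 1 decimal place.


dP = f * (L/D) * (rho*v^2/2)
dP = 0.012 * (188/0.42) * (870*3.8^2/2)
L/D = 447.61904762
rho*v^2/2 = 870*14.44/2 = 6281.4
dP = 0.012 * 447.61904762 * 6281.4
dP = 33740.1 Pa


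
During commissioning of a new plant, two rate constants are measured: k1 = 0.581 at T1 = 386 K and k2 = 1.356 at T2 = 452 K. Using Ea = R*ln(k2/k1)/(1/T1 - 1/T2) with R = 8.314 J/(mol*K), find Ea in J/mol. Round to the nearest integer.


Ea = R * ln(k2/k1) / (1/T1 - 1/T2)
ln(k2/k1) = ln(1.356/0.581) = 0.8475437
1/T1 - 1/T2 = 1/386 - 1/452 = 0.000378284195
Ea = 8.314 * 0.8475437 / 0.000378284195
Ea = 18627 J/mol


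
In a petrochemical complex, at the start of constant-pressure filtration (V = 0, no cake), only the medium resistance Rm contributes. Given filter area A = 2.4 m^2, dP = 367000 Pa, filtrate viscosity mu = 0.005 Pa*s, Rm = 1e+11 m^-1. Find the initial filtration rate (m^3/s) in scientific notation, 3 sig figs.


rate = A * dP / (mu * Rm)
rate = 2.4 * 367000 / (0.005 * 1e+11)
rate = 880800.0 / 5.000e+08
rate = 1.76e-03 m^3/s


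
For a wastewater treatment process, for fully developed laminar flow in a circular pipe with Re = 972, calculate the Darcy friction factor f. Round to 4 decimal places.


f = 64 / Re
f = 64 / 972
f = 0.0658


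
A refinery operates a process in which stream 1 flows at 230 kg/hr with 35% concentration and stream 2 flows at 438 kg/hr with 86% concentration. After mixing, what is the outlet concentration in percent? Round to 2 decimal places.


Mass balance on solute: F1*x1 + F2*x2 = F3*x3
F3 = F1 + F2 = 230 + 438 = 668 kg/hr
x3 = (F1*x1 + F2*x2)/F3
x3 = (230*0.35 + 438*0.86) / 668
x3 = 68.44%


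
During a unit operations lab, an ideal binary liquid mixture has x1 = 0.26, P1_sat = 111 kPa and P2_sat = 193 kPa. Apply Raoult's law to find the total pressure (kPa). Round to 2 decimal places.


P = x1*P1_sat + x2*P2_sat
x2 = 1 - x1 = 1 - 0.26 = 0.74
P = 0.26*111 + 0.74*193
P = 28.86 + 142.82
P = 171.68 kPa


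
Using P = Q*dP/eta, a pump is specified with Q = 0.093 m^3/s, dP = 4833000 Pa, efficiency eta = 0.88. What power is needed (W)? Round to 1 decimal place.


P = Q * dP / eta
P = 0.093 * 4833000 / 0.88
P = 449469.0 / 0.88
P = 510760.2 W


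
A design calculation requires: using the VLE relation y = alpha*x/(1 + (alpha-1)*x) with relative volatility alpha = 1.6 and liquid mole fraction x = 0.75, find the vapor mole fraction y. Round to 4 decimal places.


y = alpha*x / (1 + (alpha-1)*x)
y = 1.6*0.75 / (1 + (1.6-1)*0.75)
y = 1.2 / (1 + 0.45)
y = 1.2 / 1.45
y = 0.8276


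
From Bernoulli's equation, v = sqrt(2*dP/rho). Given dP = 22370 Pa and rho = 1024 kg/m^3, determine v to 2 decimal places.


v = sqrt(2*dP/rho)
v = sqrt(2*22370/1024)
v = sqrt(43.691406)
v = 6.61 m/s


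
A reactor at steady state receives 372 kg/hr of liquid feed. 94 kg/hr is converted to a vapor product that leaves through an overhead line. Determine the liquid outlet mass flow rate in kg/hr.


Steady-state mass balance on the main outlet: F_out = F_in - F_removed
F_out = 372 - 94
F_out = 278 kg/hr


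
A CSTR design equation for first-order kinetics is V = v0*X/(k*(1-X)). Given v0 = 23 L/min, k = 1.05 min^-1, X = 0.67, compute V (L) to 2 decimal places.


V = v0 * X / (k * (1 - X))
V = 23 * 0.67 / (1.05 * (1 - 0.67))
V = 15.41 / (1.05 * 0.33)
V = 15.41 / 0.3465
V = 44.47 L


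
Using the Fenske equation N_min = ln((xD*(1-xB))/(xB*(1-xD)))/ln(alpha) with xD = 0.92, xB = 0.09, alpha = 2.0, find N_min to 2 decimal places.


N_min = ln((xD*(1-xB))/(xB*(1-xD))) / ln(alpha)
Numerator inside ln: 0.8372 / 0.0072 = 116.277778
ln(116.277778) = 4.755982
ln(alpha) = ln(2.0) = 0.693147
N_min = 4.755982 / 0.693147 = 6.86


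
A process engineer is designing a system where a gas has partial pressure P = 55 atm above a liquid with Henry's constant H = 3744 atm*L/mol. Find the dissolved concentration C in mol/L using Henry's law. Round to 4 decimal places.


C = P / H
C = 55 / 3744
C = 0.0147 mol/L


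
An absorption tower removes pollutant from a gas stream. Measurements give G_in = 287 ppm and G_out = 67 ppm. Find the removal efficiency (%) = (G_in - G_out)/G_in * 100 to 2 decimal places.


Efficiency = (G_in - G_out) / G_in * 100%
Efficiency = (287 - 67) / 287 * 100
Efficiency = 220 / 287 * 100
Efficiency = 76.66%


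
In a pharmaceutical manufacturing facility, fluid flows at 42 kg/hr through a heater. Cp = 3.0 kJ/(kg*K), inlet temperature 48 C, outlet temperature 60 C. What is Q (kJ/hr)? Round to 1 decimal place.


Q = m_dot * Cp * (T2 - T1)
Q = 42 * 3.0 * (60 - 48)
Q = 42 * 3.0 * 12
Q = 1512.0 kJ/hr


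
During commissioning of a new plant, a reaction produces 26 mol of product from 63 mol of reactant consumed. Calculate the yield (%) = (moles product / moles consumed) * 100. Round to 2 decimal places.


Yield = (moles product / moles consumed) * 100%
Yield = (26 / 63) * 100
Yield = 0.4127 * 100
Yield = 41.27%


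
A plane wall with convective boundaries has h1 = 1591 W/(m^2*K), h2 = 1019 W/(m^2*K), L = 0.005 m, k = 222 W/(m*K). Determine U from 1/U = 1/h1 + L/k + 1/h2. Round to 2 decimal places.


1/U = 1/h1 + L/k + 1/h2
1/U = 1/1591 + 0.005/222 + 1/1019
1/U = 0.0006285355 + 2.25225e-05 + 0.0009813543
1/U = 0.0016324123
U = 612.59 W/(m^2*K)


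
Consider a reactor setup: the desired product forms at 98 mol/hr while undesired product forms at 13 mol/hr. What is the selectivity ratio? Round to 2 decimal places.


S = desired product rate / undesired product rate
S = 98 / 13
S = 7.54


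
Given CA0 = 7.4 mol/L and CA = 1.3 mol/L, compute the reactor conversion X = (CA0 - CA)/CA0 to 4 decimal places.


X = (CA0 - CA) / CA0
X = (7.4 - 1.3) / 7.4
X = 6.1 / 7.4
X = 0.8243


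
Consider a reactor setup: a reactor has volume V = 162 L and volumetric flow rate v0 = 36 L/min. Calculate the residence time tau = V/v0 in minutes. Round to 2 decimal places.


tau = V / v0
tau = 162 / 36
tau = 4.50 min


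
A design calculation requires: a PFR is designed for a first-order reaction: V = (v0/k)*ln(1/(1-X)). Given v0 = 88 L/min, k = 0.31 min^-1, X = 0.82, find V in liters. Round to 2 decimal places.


V = (v0/k) * ln(1/(1-X))
V = (88/0.31) * ln(1/(1-0.82))
V = 283.870968 * ln(5.555556)
V = 283.870968 * 1.714799
V = 486.78 L


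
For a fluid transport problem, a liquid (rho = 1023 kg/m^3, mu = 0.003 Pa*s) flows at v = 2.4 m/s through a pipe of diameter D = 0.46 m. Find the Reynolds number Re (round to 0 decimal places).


Re = rho * v * D / mu
Re = 1023 * 2.4 * 0.46 / 0.003
Re = 1129.392 / 0.003
Re = 376464


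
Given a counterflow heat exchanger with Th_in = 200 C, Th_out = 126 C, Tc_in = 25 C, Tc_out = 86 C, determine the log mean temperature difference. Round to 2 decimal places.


dT1 = Th_in - Tc_out = 200 - 86 = 114
dT2 = Th_out - Tc_in = 126 - 25 = 101
LMTD = (dT1 - dT2) / ln(dT1/dT2)
LMTD = (114 - 101) / ln(114/101)
LMTD = 107.37 K


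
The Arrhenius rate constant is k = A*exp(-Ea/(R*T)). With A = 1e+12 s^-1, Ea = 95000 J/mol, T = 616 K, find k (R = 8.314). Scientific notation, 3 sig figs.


k = A * exp(-Ea/(R*T))
k = 1e+12 * exp(-95000 / (8.314 * 616))
k = 1e+12 * exp(-18.549528)
k = 8.79e+03


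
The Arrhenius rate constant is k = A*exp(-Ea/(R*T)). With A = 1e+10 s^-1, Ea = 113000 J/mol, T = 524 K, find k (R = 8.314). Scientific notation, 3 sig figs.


k = A * exp(-Ea/(R*T))
k = 1e+10 * exp(-113000 / (8.314 * 524))
k = 1e+10 * exp(-25.938039)
k = 5.44e-02


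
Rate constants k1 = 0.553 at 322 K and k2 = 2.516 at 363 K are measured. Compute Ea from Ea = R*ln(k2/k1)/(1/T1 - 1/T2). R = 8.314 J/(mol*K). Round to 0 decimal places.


Ea = R * ln(k2/k1) / (1/T1 - 1/T2)
ln(k2/k1) = ln(2.516/0.553) = 1.5150676
1/T1 - 1/T2 = 1/322 - 1/363 = 0.000350769125
Ea = 8.314 * 1.5150676 / 0.000350769125
Ea = 35910 J/mol


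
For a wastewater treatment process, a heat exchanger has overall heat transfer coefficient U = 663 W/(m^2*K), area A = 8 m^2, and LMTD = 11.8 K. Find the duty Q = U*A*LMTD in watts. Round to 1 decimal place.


Q = U * A * LMTD
Q = 663 * 8 * 11.8
Q = 62587.2 W
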